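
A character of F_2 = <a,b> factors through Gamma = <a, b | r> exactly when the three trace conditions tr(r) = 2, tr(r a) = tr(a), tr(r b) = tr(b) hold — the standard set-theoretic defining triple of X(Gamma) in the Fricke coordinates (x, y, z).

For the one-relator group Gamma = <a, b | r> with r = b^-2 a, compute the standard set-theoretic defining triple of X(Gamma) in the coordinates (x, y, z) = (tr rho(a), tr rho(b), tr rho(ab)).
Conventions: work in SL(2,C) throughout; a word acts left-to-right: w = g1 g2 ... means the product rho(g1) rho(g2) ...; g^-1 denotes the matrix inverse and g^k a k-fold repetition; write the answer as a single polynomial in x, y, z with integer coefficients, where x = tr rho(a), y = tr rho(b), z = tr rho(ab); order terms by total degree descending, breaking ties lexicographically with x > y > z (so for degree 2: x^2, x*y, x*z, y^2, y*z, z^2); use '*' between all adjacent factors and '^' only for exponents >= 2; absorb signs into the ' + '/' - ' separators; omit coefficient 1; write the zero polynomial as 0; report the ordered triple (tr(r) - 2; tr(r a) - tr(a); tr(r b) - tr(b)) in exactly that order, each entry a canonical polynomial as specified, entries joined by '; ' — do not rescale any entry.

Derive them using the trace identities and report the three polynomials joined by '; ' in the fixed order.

x*y^2 - y*z - x - 2; x^2*y^2 - x*y*z - x^2 - y^2 - x + 2; x*y - y - z

use: tr(a b^-1) = tr(a) tr(b) - tr(a b) = x*y - z
apply: tr(b^-2 a) = tr(a b^-1) tr(b) - tr(a) = x*y^2 - y*z - x
tr(a^2) = tr(a) tr(a) - tr(1)   [square of a] = x^2 - 2
tr(a^2 b) = tr(a) tr(b a) - tr(b)   [square of a] = x*z - y
use: tr(b^-1 a^2) = tr(a^2) tr(b) - tr(a^2 b)   [inverse elimination on b] = x^2*y - x*z - y
use: tr(b^-2 a^2) = tr(b^-1 a^2) tr(b) - tr(b^-1 a^2 b)   [inverse elimination on b] = x^2*y^2 - x*y*z - x^2 - y^2 + 2
assemble the triple (tr(r) - 2; tr(r a) - x; tr(r b) - y)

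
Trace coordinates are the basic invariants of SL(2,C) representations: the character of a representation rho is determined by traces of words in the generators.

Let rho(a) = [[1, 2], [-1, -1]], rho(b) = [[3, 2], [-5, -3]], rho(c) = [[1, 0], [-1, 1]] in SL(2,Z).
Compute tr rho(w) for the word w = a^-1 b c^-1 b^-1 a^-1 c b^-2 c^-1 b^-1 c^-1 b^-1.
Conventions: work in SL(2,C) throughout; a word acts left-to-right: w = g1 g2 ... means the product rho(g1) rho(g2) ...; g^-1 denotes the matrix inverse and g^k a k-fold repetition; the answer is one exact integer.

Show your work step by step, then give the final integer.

98

rho(a^-1) = [[-1, -2], [1, 1]]
... * rho(b) = [[3, 2], [-5, -3]]  ->  [[7, 4], [-2, -1]]
... * rho(c^-1) = [[1, 0], [1, 1]]  ->  [[11, 4], [-3, -1]]
... * rho(b^-1) = [[-3, -2], [5, 3]]  ->  [[-13, -10], [4, 3]]
... * rho(a^-1) = [[-1, -2], [1, 1]]  ->  [[3, 16], [-1, -5]]
... * rho(c) = [[1, 0], [-1, 1]]  ->  [[-13, 16], [4, -5]]
... * rho(b^-1) = [[-3, -2], [5, 3]]  ->  [[119, 74], [-37, -23]]
... * rho(b^-1) = [[-3, -2], [5, 3]]  ->  [[13, -16], [-4, 5]]
... * rho(c^-1) = [[1, 0], [1, 1]]  ->  [[-3, -16], [1, 5]]
... * rho(b^-1) = [[-3, -2], [5, 3]]  ->  [[-71, -42], [22, 13]]
... * rho(c^-1) = [[1, 0], [1, 1]]  ->  [[-113, -42], [35, 13]]
... * rho(b^-1) = [[-3, -2], [5, 3]]  ->  [[129, 100], [-40, -31]]
tr = 129 + -31 = 98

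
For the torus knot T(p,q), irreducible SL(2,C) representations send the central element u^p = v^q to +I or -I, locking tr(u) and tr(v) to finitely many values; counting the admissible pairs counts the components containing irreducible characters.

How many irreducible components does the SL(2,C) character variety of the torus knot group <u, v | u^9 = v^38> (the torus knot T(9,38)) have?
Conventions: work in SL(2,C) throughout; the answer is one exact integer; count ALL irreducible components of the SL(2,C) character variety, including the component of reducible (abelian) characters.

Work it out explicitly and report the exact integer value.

For T(9,38): irreducibility forces the central element u^9 = v^38 to one of +I, -I.
So on each irreducible component the traces are pinned: tr(u) = 2*cos(pi*alpha/9) with 1 <= alpha <= 8, tr(v) = 2*cos(pi*beta/38) with 1 <= beta <= 37.
u^9 = (-1)^alpha I and v^38 = (-1)^beta I must agree, so alpha and beta have equal parity.
count pairs: odd alpha (4 choices) x odd beta (19), plus even alpha (4) x even beta (18): 4*19 + 4*18 = 148.
components with irreducible characters: 148; plus the single component of reducible (abelian) characters: total 149.

149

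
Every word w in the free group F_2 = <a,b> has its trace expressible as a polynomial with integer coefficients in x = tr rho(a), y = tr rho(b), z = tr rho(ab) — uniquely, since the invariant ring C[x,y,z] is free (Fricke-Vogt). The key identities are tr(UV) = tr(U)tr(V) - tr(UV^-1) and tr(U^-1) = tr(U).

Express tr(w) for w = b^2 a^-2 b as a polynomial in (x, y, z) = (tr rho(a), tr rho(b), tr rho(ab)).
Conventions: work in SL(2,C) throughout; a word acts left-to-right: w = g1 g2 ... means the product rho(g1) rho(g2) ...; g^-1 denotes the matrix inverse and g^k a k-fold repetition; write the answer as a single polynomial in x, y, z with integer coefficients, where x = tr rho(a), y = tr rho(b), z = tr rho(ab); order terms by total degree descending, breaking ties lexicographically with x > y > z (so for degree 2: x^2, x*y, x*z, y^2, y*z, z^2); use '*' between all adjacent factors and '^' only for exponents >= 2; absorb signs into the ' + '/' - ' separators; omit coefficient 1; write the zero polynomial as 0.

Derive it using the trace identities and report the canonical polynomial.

trace(b^2) = trace(b) trace(b) - trace(1) = y^2 - 2
trace(b^3) = trace(b) trace(b^2) - trace(b) = y^3 - 3*y
trace(a b^2) = trace(b) trace(a b) - trace(a) = y*z - x
trace(b^3 a) = trace(b) trace(a b^2) - trace(a b) = y^2*z - x*y - z
trace(a^-1 b^3) = trace(b^3) trace(a) - trace(b^3 a) = x*y^3 - y^2*z - 2*x*y + z
trace(b^2 a^-2 b) = trace(a^-1 b^3) trace(a) - trace(a^-1 b^3 a) = x^2*y^3 - x*y^2*z - 2*x^2*y - y^3 + x*z + 3*y

x^2*y^3 - x*y^2*z - 2*x^2*y - y^3 + x*z + 3*y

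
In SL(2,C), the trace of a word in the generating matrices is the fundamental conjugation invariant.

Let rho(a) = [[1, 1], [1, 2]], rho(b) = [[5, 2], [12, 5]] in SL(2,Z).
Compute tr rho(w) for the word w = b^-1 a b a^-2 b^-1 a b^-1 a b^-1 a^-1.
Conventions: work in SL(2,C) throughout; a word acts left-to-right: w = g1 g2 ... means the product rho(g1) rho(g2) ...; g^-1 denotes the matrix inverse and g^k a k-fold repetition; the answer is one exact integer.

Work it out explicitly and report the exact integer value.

-1614

rho(b^-1) = [[5, -2], [-12, 5]]
... * rho(a) = [[1, 1], [1, 2]]  ->  [[3, 1], [-7, -2]]
... * rho(b) = [[5, 2], [12, 5]]  ->  [[27, 11], [-59, -24]]
... * rho(a^-1) = [[2, -1], [-1, 1]]  ->  [[43, -16], [-94, 35]]
... * rho(a^-1) = [[2, -1], [-1, 1]]  ->  [[102, -59], [-223, 129]]
... * rho(b^-1) = [[5, -2], [-12, 5]]  ->  [[1218, -499], [-2663, 1091]]
... * rho(a) = [[1, 1], [1, 2]]  ->  [[719, 220], [-1572, -481]]
... * rho(b^-1) = [[5, -2], [-12, 5]]  ->  [[955, -338], [-2088, 739]]
... * rho(a) = [[1, 1], [1, 2]]  ->  [[617, 279], [-1349, -610]]
... * rho(b^-1) = [[5, -2], [-12, 5]]  ->  [[-263, 161], [575, -352]]
... * rho(a^-1) = [[2, -1], [-1, 1]]  ->  [[-687, 424], [1502, -927]]
tr = -687 + -927 = -1614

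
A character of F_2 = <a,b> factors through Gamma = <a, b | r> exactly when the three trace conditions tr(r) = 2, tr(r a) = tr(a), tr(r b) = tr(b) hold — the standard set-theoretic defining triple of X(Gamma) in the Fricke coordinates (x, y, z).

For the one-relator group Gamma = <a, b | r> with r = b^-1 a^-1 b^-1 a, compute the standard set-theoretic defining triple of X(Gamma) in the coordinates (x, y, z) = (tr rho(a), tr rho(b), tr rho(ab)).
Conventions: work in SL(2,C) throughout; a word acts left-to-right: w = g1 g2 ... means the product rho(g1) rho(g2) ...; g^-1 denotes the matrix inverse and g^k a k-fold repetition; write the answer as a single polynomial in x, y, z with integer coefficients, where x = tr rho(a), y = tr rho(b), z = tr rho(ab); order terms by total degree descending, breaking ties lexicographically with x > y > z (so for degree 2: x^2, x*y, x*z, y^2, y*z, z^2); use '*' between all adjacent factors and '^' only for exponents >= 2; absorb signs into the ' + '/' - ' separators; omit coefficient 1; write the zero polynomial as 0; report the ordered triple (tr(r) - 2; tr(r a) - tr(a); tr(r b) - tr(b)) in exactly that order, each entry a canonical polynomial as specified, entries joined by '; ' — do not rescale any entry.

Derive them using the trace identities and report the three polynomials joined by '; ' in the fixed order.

x*y*z - x^2 - z^2; x^2*y*z - x^3 - x*z^2 - y*z + 2*x; 0

trace(b^-1) = trace(b) = y
trace(a b a) = trace(a) trace(b a) - trace(b)  (reduce the a square) = x*z - y
trace(a b a b) = trace(b a) trace(b a) - trace(1)  (split on b) = z^2 - 2
trace(b a b^-1 a) = trace(a b a) trace(b) - trace(a b a b)  (eliminate b^-1) = x*y*z - y^2 - z^2 + 2
and trace(a b^-1 a^-1 b) = trace(b a b^-1) trace(a) - trace(b a b^-1 a)  (eliminate a^-1) = -x*y*z + x^2 + y^2 + z^2 - 2
and trace(b^-1 a^-1 b^-1 a) = trace(a b^-1 a^-1) trace(b) - trace(a b^-1 a^-1 b)  (eliminate b^-1) = x*y*z - x^2 - z^2 + 2
and trace(a^2) = trace(a) trace(a) - trace(1) = x^2 - 2
trace(b^-1 a^2) = trace(a^2) trace(b) - trace(a^2 b) = x^2*y - x*z - y
and trace(b^-1 a^2 b^-1) = trace(b^-1 a^2) trace(b) - trace(b^-1 a^2 b) = x^2*y^2 - x*y*z - x^2 - y^2 + 2
next, trace(a^3) = trace(a) trace(a^2) - trace(a) = x^3 - 3*x
and trace(a^3 b) = trace(a) trace(a b a) - trace(a b) = x^2*z - x*y - z
and trace(a^2 b^-1 a) = trace(a^3) trace(b) - trace(a^3 b) = x^3*y - x^2*z - 2*x*y + z
and trace(b a b) = trace(b) trace(a b) - trace(a) = y*z - x
next, trace(a b a^2 b) = trace(a) trace(b a b a) - trace(b a b) = x*z^2 - y*z - x
next, trace(a^2 b^-1 a b) = trace(a b a^2) trace(b) - trace(a b a^2 b) = x^2*y*z - x*y^2 - x*z^2 + x
and trace(b^-1 a^2 b^-1 a) = trace(a^2 b^-1 a) trace(b) - trace(a^2 b^-1 a b) = x^3*y^2 - 2*x^2*y*z - x*y^2 + x*z^2 + y*z - x
trace(b^-1 a^-1 b^-1 a^2) = trace(b^-1 a^2 b^-1) trace(a) - trace(b^-1 a^2 b^-1 a) = x^2*y*z - x^3 - x*z^2 - y*z + 3*x
assemble the triple (trace(r) - 2; trace(r a) - x; trace(r b) - y)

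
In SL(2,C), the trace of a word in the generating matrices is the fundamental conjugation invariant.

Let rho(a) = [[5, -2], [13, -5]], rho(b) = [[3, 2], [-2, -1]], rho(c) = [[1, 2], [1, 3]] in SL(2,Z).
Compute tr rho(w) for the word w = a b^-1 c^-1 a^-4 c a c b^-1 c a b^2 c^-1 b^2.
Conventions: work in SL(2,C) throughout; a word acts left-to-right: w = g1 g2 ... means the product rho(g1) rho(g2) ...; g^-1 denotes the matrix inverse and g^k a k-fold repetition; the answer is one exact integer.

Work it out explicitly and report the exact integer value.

rho(a) = [[5, -2], [13, -5]]
... * rho(b^-1) = [[-1, -2], [2, 3]]  ->  [[-9, -16], [-23, -41]]
... * rho(c^-1) = [[3, -2], [-1, 1]]  ->  [[-11, 2], [-28, 5]]
... * rho(a^-1) = [[-5, 2], [-13, 5]]  ->  [[29, -12], [75, -31]]
... * rho(a^-1) = [[-5, 2], [-13, 5]]  ->  [[11, -2], [28, -5]]
... * rho(a^-1) = [[-5, 2], [-13, 5]]  ->  [[-29, 12], [-75, 31]]
... * rho(a^-1) = [[-5, 2], [-13, 5]]  ->  [[-11, 2], [-28, 5]]
... * rho(c) = [[1, 2], [1, 3]]  ->  [[-9, -16], [-23, -41]]
... * rho(a) = [[5, -2], [13, -5]]  ->  [[-253, 98], [-648, 251]]
... * rho(c) = [[1, 2], [1, 3]]  ->  [[-155, -212], [-397, -543]]
... * rho(b^-1) = [[-1, -2], [2, 3]]  ->  [[-269, -326], [-689, -835]]
... * rho(c) = [[1, 2], [1, 3]]  ->  [[-595, -1516], [-1524, -3883]]
... * rho(a) = [[5, -2], [13, -5]]  ->  [[-22683, 8770], [-58099, 22463]]
... * rho(b) = [[3, 2], [-2, -1]]  ->  [[-85589, -54136], [-219223, -138661]]
... * rho(b) = [[3, 2], [-2, -1]]  ->  [[-148495, -117042], [-380347, -299785]]
... * rho(c^-1) = [[3, -2], [-1, 1]]  ->  [[-328443, 179948], [-841256, 460909]]
... * rho(b) = [[3, 2], [-2, -1]]  ->  [[-1345225, -836834], [-3445586, -2143421]]
... * rho(b) = [[3, 2], [-2, -1]]  ->  [[-2362007, -1853616], [-6049916, -4747751]]
tr = -2362007 + -4747751 = -7109758

-7109758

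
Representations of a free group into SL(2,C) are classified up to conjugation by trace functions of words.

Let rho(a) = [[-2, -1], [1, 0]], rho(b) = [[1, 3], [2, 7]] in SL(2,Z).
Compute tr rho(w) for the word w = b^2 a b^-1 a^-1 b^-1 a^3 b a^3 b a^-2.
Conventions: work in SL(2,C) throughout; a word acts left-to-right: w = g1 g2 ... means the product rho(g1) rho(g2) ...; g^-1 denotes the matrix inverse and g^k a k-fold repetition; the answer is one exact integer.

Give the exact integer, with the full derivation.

rho(b) = [[1, 3], [2, 7]]
... * rho(b) = [[1, 3], [2, 7]]  ->  [[7, 24], [16, 55]]
... * rho(a) = [[-2, -1], [1, 0]]  ->  [[10, -7], [23, -16]]
... * rho(b^-1) = [[7, -3], [-2, 1]]  ->  [[84, -37], [193, -85]]
... * rho(a^-1) = [[0, 1], [-1, -2]]  ->  [[37, 158], [85, 363]]
... * rho(b^-1) = [[7, -3], [-2, 1]]  ->  [[-57, 47], [-131, 108]]
... * rho(a) = [[-2, -1], [1, 0]]  ->  [[161, 57], [370, 131]]
... * rho(a) = [[-2, -1], [1, 0]]  ->  [[-265, -161], [-609, -370]]
... * rho(a) = [[-2, -1], [1, 0]]  ->  [[369, 265], [848, 609]]
... * rho(b) = [[1, 3], [2, 7]]  ->  [[899, 2962], [2066, 6807]]
... * rho(a) = [[-2, -1], [1, 0]]  ->  [[1164, -899], [2675, -2066]]
... * rho(a) = [[-2, -1], [1, 0]]  ->  [[-3227, -1164], [-7416, -2675]]
... * rho(a) = [[-2, -1], [1, 0]]  ->  [[5290, 3227], [12157, 7416]]
... * rho(b) = [[1, 3], [2, 7]]  ->  [[11744, 38459], [26989, 88383]]
... * rho(a^-1) = [[0, 1], [-1, -2]]  ->  [[-38459, -65174], [-88383, -149777]]
... * rho(a^-1) = [[0, 1], [-1, -2]]  ->  [[65174, 91889], [149777, 211171]]
tr = 65174 + 211171 = 276345

276345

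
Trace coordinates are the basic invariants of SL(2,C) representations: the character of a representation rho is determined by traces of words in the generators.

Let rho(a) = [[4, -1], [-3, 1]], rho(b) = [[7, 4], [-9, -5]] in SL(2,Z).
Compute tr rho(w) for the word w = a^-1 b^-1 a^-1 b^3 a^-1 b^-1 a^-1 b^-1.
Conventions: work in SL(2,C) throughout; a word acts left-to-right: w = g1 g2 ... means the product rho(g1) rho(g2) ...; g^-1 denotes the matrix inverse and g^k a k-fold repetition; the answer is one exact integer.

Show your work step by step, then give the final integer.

-319198

rho(a^-1) = [[1, 1], [3, 4]]
... * rho(b^-1) = [[-5, -4], [9, 7]]  ->  [[4, 3], [21, 16]]
... * rho(a^-1) = [[1, 1], [3, 4]]  ->  [[13, 16], [69, 85]]
... * rho(b) = [[7, 4], [-9, -5]]  ->  [[-53, -28], [-282, -149]]
... * rho(b) = [[7, 4], [-9, -5]]  ->  [[-119, -72], [-633, -383]]
... * rho(b) = [[7, 4], [-9, -5]]  ->  [[-185, -116], [-984, -617]]
... * rho(a^-1) = [[1, 1], [3, 4]]  ->  [[-533, -649], [-2835, -3452]]
... * rho(b^-1) = [[-5, -4], [9, 7]]  ->  [[-3176, -2411], [-16893, -12824]]
... * rho(a^-1) = [[1, 1], [3, 4]]  ->  [[-10409, -12820], [-55365, -68189]]
... * rho(b^-1) = [[-5, -4], [9, 7]]  ->  [[-63335, -48104], [-336876, -255863]]
tr = -63335 + -255863 = -319198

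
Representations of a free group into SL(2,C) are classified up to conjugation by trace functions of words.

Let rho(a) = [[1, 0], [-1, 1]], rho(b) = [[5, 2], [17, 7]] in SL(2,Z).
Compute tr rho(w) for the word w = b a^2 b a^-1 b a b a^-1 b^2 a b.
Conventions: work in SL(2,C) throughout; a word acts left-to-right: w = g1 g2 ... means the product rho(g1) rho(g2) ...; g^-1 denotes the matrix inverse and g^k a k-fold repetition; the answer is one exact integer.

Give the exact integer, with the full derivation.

21329216

rho(b) = [[5, 2], [17, 7]]
... * rho(a) = [[1, 0], [-1, 1]]  ->  [[3, 2], [10, 7]]
... * rho(a) = [[1, 0], [-1, 1]]  ->  [[1, 2], [3, 7]]
... * rho(b) = [[5, 2], [17, 7]]  ->  [[39, 16], [134, 55]]
... * rho(a^-1) = [[1, 0], [1, 1]]  ->  [[55, 16], [189, 55]]
... * rho(b) = [[5, 2], [17, 7]]  ->  [[547, 222], [1880, 763]]
... * rho(a) = [[1, 0], [-1, 1]]  ->  [[325, 222], [1117, 763]]
... * rho(b) = [[5, 2], [17, 7]]  ->  [[5399, 2204], [18556, 7575]]
... * rho(a^-1) = [[1, 0], [1, 1]]  ->  [[7603, 2204], [26131, 7575]]
... * rho(b) = [[5, 2], [17, 7]]  ->  [[75483, 30634], [259430, 105287]]
... * rho(b) = [[5, 2], [17, 7]]  ->  [[898193, 365404], [3087029, 1255869]]
... * rho(a) = [[1, 0], [-1, 1]]  ->  [[532789, 365404], [1831160, 1255869]]
... * rho(b) = [[5, 2], [17, 7]]  ->  [[8875813, 3623406], [30505573, 12453403]]
tr = 8875813 + 12453403 = 21329216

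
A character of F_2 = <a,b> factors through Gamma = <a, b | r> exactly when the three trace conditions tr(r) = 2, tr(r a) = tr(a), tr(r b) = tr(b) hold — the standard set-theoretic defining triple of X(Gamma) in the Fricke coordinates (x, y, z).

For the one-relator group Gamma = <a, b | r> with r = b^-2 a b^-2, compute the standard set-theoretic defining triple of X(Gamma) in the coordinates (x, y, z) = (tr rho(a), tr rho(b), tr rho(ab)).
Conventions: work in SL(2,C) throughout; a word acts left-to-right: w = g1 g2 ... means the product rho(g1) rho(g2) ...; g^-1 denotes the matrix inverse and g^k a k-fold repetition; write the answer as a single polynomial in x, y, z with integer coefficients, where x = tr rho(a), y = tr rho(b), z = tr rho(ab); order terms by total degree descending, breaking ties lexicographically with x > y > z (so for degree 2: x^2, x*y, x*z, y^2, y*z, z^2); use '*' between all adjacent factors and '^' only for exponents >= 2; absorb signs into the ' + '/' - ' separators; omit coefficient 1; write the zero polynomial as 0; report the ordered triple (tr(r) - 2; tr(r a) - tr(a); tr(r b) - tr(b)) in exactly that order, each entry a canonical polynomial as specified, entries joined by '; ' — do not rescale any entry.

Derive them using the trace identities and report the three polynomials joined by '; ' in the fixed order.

trace(a b^-1) = trace(a) trace(b) - trace(a b)   [inverse elimination on b] = x*y - z
use: trace(b^-2 a) = trace(a b^-1) trace(b) - trace(a)   [inverse elimination on b] = x*y^2 - y*z - x
trace(b^-3 a) = trace(b^-2 a) trace(b) - trace(b^-2 a b)   [inverse elimination on b] = x*y^3 - y^2*z - 2*x*y + z
trace(b^-2 a b^-2) = trace(b^-3 a) trace(b) - trace(b^-3 a b)   [inverse elimination on b] = x*y^4 - y^3*z - 3*x*y^2 + 2*y*z + x
use: trace(a^2) = trace(a) trace(a) - trace(1)   [square of a] = x^2 - 2
use: trace(a^2 b) = trace(a) trace(b a) - trace(b)   [square of a] = x*z - y
trace(a b^-1 a) = trace(a^2) trace(b) - trace(a^2 b)   [inverse elimination on b] = x^2*y - x*z - y
use: trace(a b a b) = trace(a b) trace(a b) - trace(1)   [split at a repeated a] = z^2 - 2
apply: trace(a b^-1 a b) = trace(a b a) trace(b) - trace(a b a b)   [inverse elimination on b] = x*y*z - y^2 - z^2 + 2
apply: trace(a b^-1 a b^-1) = trace(a b^-1 a) trace(b) - trace(a b^-1 a b)   [inverse elimination on b] = x^2*y^2 - 2*x*y*z + z^2 - 2
use: trace(a b^-2 a b^-1) = trace(a b^-1 a b^-1) trace(b) - trace(a b^-1 a)   [inverse elimination on b] = x^2*y^3 - 2*x*y^2*z - x^2*y + y*z^2 + x*z - y
trace(a b^-2 a) = trace(b^-1 a^2) trace(b) - trace(b^-1 a^2 b)   [inverse elimination on b] = x^2*y^2 - x*y*z - x^2 - y^2 + 2
apply: trace(b^-2 a b^-2 a) = trace(a b^-2 a b^-1) trace(b) - trace(a b^-2 a)   [inverse elimination on b] = x^2*y^4 - 2*x*y^3*z - 2*x^2*y^2 + y^2*z^2 + 2*x*y*z + x^2 - 2
assemble the triple (trace(r) - 2; trace(r a) - x; trace(r b) - y)

x*y^4 - y^3*z - 3*x*y^2 + 2*y*z + x - 2; x^2*y^4 - 2*x*y^3*z - 2*x^2*y^2 + y^2*z^2 + 2*x*y*z + x^2 - x - 2; x*y^3 - y^2*z - 2*x*y - y + z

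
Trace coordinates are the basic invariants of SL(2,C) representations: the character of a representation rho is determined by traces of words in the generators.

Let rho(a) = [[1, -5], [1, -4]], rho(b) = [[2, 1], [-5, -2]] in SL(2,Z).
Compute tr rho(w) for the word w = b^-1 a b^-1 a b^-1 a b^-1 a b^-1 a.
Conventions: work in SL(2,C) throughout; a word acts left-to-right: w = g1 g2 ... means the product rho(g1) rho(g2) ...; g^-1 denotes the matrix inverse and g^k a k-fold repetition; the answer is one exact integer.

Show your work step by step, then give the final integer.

-60233076

rho(b^-1) = [[-2, -1], [5, 2]]
... * rho(a) = [[1, -5], [1, -4]]  ->  [[-3, 14], [7, -33]]
... * rho(b^-1) = [[-2, -1], [5, 2]]  ->  [[76, 31], [-179, -73]]
... * rho(a) = [[1, -5], [1, -4]]  ->  [[107, -504], [-252, 1187]]
... * rho(b^-1) = [[-2, -1], [5, 2]]  ->  [[-2734, -1115], [6439, 2626]]
... * rho(a) = [[1, -5], [1, -4]]  ->  [[-3849, 18130], [9065, -42699]]
... * rho(b^-1) = [[-2, -1], [5, 2]]  ->  [[98348, 40109], [-231625, -94463]]
... * rho(a) = [[1, -5], [1, -4]]  ->  [[138457, -652176], [-326088, 1535977]]
... * rho(b^-1) = [[-2, -1], [5, 2]]  ->  [[-3537794, -1442809], [8332061, 3398042]]
... * rho(a) = [[1, -5], [1, -4]]  ->  [[-4980603, 23460206], [11730103, -55252473]]
tr = -4980603 + -55252473 = -60233076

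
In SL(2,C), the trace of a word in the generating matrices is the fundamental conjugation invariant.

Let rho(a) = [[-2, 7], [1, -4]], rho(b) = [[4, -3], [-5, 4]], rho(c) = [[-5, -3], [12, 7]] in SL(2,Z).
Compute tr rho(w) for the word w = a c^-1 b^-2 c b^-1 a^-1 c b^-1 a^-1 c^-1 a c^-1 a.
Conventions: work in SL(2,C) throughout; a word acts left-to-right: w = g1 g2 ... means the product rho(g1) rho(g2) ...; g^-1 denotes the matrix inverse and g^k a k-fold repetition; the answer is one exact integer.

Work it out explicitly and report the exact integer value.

rho(a) = [[-2, 7], [1, -4]]
... * rho(c^-1) = [[7, 3], [-12, -5]]  ->  [[-98, -41], [55, 23]]
... * rho(b^-1) = [[4, 3], [5, 4]]  ->  [[-597, -458], [335, 257]]
... * rho(b^-1) = [[4, 3], [5, 4]]  ->  [[-4678, -3623], [2625, 2033]]
... * rho(c) = [[-5, -3], [12, 7]]  ->  [[-20086, -11327], [11271, 6356]]
... * rho(b^-1) = [[4, 3], [5, 4]]  ->  [[-136979, -105566], [76864, 59237]]
... * rho(a^-1) = [[-4, -7], [-1, -2]]  ->  [[653482, 1169985], [-366693, -656522]]
... * rho(c) = [[-5, -3], [12, 7]]  ->  [[10772410, 6229449], [-6044799, -3495575]]
... * rho(b^-1) = [[4, 3], [5, 4]]  ->  [[74236885, 57235026], [-41657071, -32116697]]
... * rho(a^-1) = [[-4, -7], [-1, -2]]  ->  [[-354182566, -634128247], [198744981, 355832891]]
... * rho(c^-1) = [[7, 3], [-12, -5]]  ->  [[5130261002, 2108093537], [-2878779825, -1182929512]]
... * rho(a) = [[-2, 7], [1, -4]]  ->  [[-8152428467, 27479452866], [4574630138, -15419740727]]
... * rho(c^-1) = [[7, 3], [-12, -5]]  ->  [[-386820433661, -161854549731], [217059299690, 90822594049]]
... * rho(a) = [[-2, 7], [1, -4]]  ->  [[611786317591, -2060324836703], [-343296005331, 1156124721634]]
tr = 611786317591 + 1156124721634 = 1767911039225

1767911039225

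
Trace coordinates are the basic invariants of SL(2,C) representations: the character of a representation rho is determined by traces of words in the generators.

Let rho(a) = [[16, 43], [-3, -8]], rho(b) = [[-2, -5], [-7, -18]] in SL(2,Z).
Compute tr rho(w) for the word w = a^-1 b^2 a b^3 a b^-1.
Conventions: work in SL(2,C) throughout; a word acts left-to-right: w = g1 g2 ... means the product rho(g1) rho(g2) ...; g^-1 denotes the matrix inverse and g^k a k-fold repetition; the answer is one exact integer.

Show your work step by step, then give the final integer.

4013268568

rho(a^-1) = [[-8, -43], [3, 16]]
... * rho(b) = [[-2, -5], [-7, -18]]  ->  [[317, 814], [-118, -303]]
... * rho(b) = [[-2, -5], [-7, -18]]  ->  [[-6332, -16237], [2357, 6044]]
... * rho(a) = [[16, 43], [-3, -8]]  ->  [[-52601, -142380], [19580, 52999]]
... * rho(b) = [[-2, -5], [-7, -18]]  ->  [[1101862, 2825845], [-410153, -1051882]]
... * rho(b) = [[-2, -5], [-7, -18]]  ->  [[-21984639, -56374520], [8183480, 20984641]]
... * rho(b) = [[-2, -5], [-7, -18]]  ->  [[438590918, 1124664555], [-163259447, -418640938]]
... * rho(a) = [[16, 43], [-3, -8]]  ->  [[3643461023, 9862093034], [-1356228338, -3671028717]]
... * rho(b^-1) = [[-18, 5], [7, -2]]  ->  [[3452352824, -1506880953], [-1285090935, 560915744]]
tr = 3452352824 + 560915744 = 4013268568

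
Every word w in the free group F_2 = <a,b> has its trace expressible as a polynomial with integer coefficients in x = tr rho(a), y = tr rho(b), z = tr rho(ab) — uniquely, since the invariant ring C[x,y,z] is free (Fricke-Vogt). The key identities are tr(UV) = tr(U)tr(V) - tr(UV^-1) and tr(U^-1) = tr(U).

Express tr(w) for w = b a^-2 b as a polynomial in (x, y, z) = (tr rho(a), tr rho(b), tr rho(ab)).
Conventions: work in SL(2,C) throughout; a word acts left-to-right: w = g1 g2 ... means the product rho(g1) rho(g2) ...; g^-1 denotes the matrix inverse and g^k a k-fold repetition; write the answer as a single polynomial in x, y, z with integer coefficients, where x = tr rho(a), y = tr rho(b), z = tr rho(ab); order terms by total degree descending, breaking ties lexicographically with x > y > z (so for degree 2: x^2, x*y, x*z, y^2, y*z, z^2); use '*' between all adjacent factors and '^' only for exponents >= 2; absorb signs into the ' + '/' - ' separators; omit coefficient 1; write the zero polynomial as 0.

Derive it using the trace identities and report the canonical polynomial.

tr(b^2) = tr(b)*tr(b) - tr(1)  (reduce the b square) = y^2 - 2
apply: tr(b^2 a) = tr(b)*tr(a b) - tr(a)  (reduce the b square) = y*z - x
use: tr(b^2 a^-1) = tr(b^2)*tr(a) - tr(b^2 a)  (eliminate a^-1) = x*y^2 - y*z - x
tr(b a^-2 b) = tr(b^2 a^-1)*tr(a) - tr(b^2)  (eliminate a^-1) = x^2*y^2 - x*y*z - x^2 - y^2 + 2

x^2*y^2 - x*y*z - x^2 - y^2 + 2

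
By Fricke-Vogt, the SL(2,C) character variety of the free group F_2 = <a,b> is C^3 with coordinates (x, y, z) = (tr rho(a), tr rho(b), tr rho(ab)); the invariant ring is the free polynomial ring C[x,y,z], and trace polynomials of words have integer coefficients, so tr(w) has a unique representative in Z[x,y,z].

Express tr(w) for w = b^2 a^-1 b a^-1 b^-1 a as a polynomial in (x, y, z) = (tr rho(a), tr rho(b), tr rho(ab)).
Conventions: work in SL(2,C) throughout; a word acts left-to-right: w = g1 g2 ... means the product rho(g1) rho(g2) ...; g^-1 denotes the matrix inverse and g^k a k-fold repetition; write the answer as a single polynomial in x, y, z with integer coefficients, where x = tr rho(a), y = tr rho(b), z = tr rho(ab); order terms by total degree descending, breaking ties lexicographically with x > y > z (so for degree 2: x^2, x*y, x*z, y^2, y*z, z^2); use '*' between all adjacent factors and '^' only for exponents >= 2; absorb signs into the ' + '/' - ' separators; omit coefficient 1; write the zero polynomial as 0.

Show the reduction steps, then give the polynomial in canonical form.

trace(b^2) = trace(b)*trace(b) - trace(1)   [square of b] = y^2 - 2
reduce: trace(b^3) = trace(b)*trace(b^2) - trace(b)   [square of b] = y^3 - 3*y
trace(a b^2) = trace(b)*trace(a b) - trace(a)   [square of b] = y*z - x
trace(b^3 a) = trace(b)*trace(a b^2) - trace(a b)   [square of b] = y^2*z - x*y - z
trace(b^2 a^-1 b) = trace(b^3)*trace(a) - trace(b^3 a)   [inverse elimination on a] = x*y^3 - y^2*z - 2*x*y + z
trace(b^2 a b^2) = trace(b)*trace(a b^3) - trace(a b^2)   [square of b] = y^3*z - x*y^2 - 2*y*z + x
so trace(a b a b) = trace(b a)*trace(b a) - trace(1)   [split at a repeated b] = z^2 - 2
reduce: trace(a b a) = trace(a)*trace(b a) - trace(b)   [square of a] = x*z - y
trace(a b^2 a b) = trace(b)*trace(a b a b) - trace(a b a)   [square of b] = y*z^2 - x*z - y
so trace(a^2) = trace(a)*trace(a) - trace(1)   [square of a] = x^2 - 2
so trace(a b^2 a) = trace(b)*trace(a^2 b) - trace(a^2)   [square of b] = x*y*z - x^2 - y^2 + 2
reduce: trace(b^2 a b^2 a) = trace(b)*trace(a b^2 a b) - trace(a b^2 a)   [square of b] = y^2*z^2 - 2*x*y*z + x^2 - 2
reduce: trace(b a b^2 a^-1 b) = trace(b^2 a b^2)*trace(a) - trace(b^2 a b^2 a)   [inverse elimination on a] = x*y^3*z - x^2*y^2 - y^2*z^2 + 2
trace(b a b a b^2) = trace(b)*trace(b a b a b) - trace(b a b a)   [square of b] = y^2*z^2 - x*y*z - y^2 - z^2 + 2
reduce: trace(a b a b a b) = trace(a b a b)*trace(a b) - trace(b a)   [split at a repeated a] = z^3 - 3*z
trace(a b a b a) = trace(a)*trace(b a b a) - trace(b a b)   [square of a] = x*z^2 - y*z - x
so trace(b a b a b^2 a) = trace(b)*trace(a b a b a b) - trace(a b a b a)   [square of b] = y*z^3 - x*z^2 - 2*y*z + x
so trace(b a b^2 a^-1 b a) = trace(b a b a b^2)*trace(a) - trace(b a b a b^2 a)   [inverse elimination on a] = x*y^2*z^2 - x^2*y*z - y*z^3 - x*y^2 + 2*y*z + x
trace(a b^2 a^-1 b a^-1 b) = trace(b a b^2 a^-1 b)*trace(a) - trace(b a b^2 a^-1 b a)   [inverse elimination on a] = x^2*y^3*z - x^3*y^2 - 2*x*y^2*z^2 + x^2*y*z + y*z^3 + x*y^2 - 2*y*z + x
trace(b^2 a^-1 b a^-1 b^-1 a) = trace(a b^2 a^-1 b a^-1)*trace(b) - trace(a b^2 a^-1 b a^-1 b)   [inverse elimination on b] = -x^2*y^3*z + x^3*y^2 + x*y^4 + 2*x*y^2*z^2 - x^2*y*z - y^3*z - y*z^3 - 3*x*y^2 + 3*y*z - x

-x^2*y^3*z + x^3*y^2 + x*y^4 + 2*x*y^2*z^2 - x^2*y*z - y^3*z - y*z^3 - 3*x*y^2 + 3*y*z - x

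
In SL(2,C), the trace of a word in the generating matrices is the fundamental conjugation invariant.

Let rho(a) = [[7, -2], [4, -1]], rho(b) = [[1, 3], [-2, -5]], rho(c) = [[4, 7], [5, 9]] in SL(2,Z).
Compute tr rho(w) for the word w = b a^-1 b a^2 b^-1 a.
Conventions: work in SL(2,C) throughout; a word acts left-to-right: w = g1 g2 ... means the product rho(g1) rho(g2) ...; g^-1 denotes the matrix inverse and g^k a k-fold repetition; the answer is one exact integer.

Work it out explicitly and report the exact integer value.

rho(b) = [[1, 3], [-2, -5]]
... * rho(a^-1) = [[-1, 2], [-4, 7]]  ->  [[-13, 23], [22, -39]]
... * rho(b) = [[1, 3], [-2, -5]]  ->  [[-59, -154], [100, 261]]
... * rho(a) = [[7, -2], [4, -1]]  ->  [[-1029, 272], [1744, -461]]
... * rho(a) = [[7, -2], [4, -1]]  ->  [[-6115, 1786], [10364, -3027]]
... * rho(b^-1) = [[-5, -3], [2, 1]]  ->  [[34147, 20131], [-57874, -34119]]
... * rho(a) = [[7, -2], [4, -1]]  ->  [[319553, -88425], [-541594, 149867]]
tr = 319553 + 149867 = 469420

469420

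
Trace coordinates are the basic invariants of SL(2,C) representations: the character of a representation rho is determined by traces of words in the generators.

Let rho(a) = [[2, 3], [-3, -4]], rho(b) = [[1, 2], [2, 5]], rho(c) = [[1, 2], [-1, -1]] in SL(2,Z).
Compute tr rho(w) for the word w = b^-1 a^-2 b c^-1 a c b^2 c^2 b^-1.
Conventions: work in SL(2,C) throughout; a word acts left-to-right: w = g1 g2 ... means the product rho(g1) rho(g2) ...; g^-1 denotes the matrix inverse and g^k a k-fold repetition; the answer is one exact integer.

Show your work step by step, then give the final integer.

30

rho(b^-1) = [[5, -2], [-2, 1]]
... * rho(a^-1) = [[-4, -3], [3, 2]]  ->  [[-26, -19], [11, 8]]
... * rho(a^-1) = [[-4, -3], [3, 2]]  ->  [[47, 40], [-20, -17]]
... * rho(b) = [[1, 2], [2, 5]]  ->  [[127, 294], [-54, -125]]
... * rho(c^-1) = [[-1, -2], [1, 1]]  ->  [[167, 40], [-71, -17]]
... * rho(a) = [[2, 3], [-3, -4]]  ->  [[214, 341], [-91, -145]]
... * rho(c) = [[1, 2], [-1, -1]]  ->  [[-127, 87], [54, -37]]
... * rho(b) = [[1, 2], [2, 5]]  ->  [[47, 181], [-20, -77]]
... * rho(b) = [[1, 2], [2, 5]]  ->  [[409, 999], [-174, -425]]
... * rho(c) = [[1, 2], [-1, -1]]  ->  [[-590, -181], [251, 77]]
... * rho(c) = [[1, 2], [-1, -1]]  ->  [[-409, -999], [174, 425]]
... * rho(b^-1) = [[5, -2], [-2, 1]]  ->  [[-47, -181], [20, 77]]
tr = -47 + 77 = 30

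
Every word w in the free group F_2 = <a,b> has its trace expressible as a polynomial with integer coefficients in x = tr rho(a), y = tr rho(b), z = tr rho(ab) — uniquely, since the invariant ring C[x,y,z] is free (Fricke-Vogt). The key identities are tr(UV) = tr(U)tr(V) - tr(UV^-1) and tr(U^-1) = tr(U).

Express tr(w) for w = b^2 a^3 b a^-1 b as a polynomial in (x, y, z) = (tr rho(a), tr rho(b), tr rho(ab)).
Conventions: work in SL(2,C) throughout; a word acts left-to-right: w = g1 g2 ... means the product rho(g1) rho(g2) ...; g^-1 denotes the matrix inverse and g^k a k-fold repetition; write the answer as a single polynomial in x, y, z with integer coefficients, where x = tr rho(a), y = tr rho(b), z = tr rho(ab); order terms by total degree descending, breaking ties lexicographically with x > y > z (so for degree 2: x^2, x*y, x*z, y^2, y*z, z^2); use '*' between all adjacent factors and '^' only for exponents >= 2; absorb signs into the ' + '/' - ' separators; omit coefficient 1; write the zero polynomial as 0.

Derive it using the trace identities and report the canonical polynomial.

trace(b^2 a) = trace(b)*trace(a b) - trace(a)  (reduce the b square) = y*z - x
trace(b^2) = trace(b)*trace(b) - trace(1)  (reduce the b square) = y^2 - 2
trace(b^2 a^2) = trace(a)*trace(b^2 a) - trace(b^2)  (reduce the a square) = x*y*z - x^2 - y^2 + 2
trace(a^3 b^2) = trace(a)*trace(b^2 a^2) - trace(b^2 a)  (reduce the a square) = x^2*y*z - x^3 - x*y^2 - y*z + 3*x
apply: trace(a b a) = trace(a)*trace(b a) - trace(b)  (reduce the a square) = x*z - y
trace(a^3 b) = trace(a)*trace(a b a) - trace(a b)  (reduce the a square) = x^2*z - x*y - z
use: trace(b a^3 b^2) = trace(b)*trace(a^3 b^2) - trace(a^3 b)  (reduce the b square) = x^2*y^2*z - x^3*y - x*y^3 - x^2*z - y^2*z + 4*x*y + z
apply: trace(b^3 a^3 b) = trace(b)*trace(b a^3 b^2) - trace(b a^3 b)  (reduce the b square) = x^2*y^3*z - x^3*y^2 - x*y^4 - 2*x^2*y*z - y^3*z + x^3 + 5*x*y^2 + 2*y*z - 3*x
apply: trace(a b a b) = trace(b a)*trace(b a) - trace(1)  (split on b) = z^2 - 2
trace(b a b^2 a) = trace(b)*trace(a b a b) - trace(a b a)  (reduce the b square) = y*z^2 - x*z - y
use: trace(b a b^2) = trace(b)*trace(b a b) - trace(b a)  (reduce the b square) = y^2*z - x*y - z
trace(b a b^2 a^2) = trace(a)*trace(b a b^2 a) - trace(b a b^2)  (reduce the a square) = x*y*z^2 - x^2*z - y^2*z + z
trace(b a^3 b a b) = trace(a)*trace(b a b^2 a^2) - trace(b a b^2 a)  (reduce the a square) = x^2*y*z^2 - x^3*z - x*y^2*z - y*z^2 + 2*x*z + y
trace(b a b a^2) = trace(a)*trace(b a b a) - trace(b a b)  (reduce the a square) = x*z^2 - y*z - x
use: trace(b a^3 b a) = trace(a)*trace(b a b a^2) - trace(b a b a)  (reduce the a square) = x^2*z^2 - x*y*z - x^2 - z^2 + 2
trace(b^3 a^3 b a) = trace(b)*trace(b a^3 b a b) - trace(b a^3 b a)  (reduce the b square) = x^2*y^2*z^2 - x^3*y*z - x*y^3*z - x^2*z^2 - y^2*z^2 + 3*x*y*z + x^2 + y^2 + z^2 - 2
apply: trace(b^2 a^3 b a^-1 b) = trace(b^3 a^3 b)*trace(a) - trace(b^3 a^3 b a)  (eliminate a^-1) = x^3*y^3*z - x^4*y^2 - x^2*y^4 - x^2*y^2*z^2 - x^3*y*z + x^4 + 5*x^2*y^2 + x^2*z^2 + y^2*z^2 - x*y*z - 4*x^2 - y^2 - z^2 + 2

x^3*y^3*z - x^4*y^2 - x^2*y^4 - x^2*y^2*z^2 - x^3*y*z + x^4 + 5*x^2*y^2 + x^2*z^2 + y^2*z^2 - x*y*z - 4*x^2 - y^2 - z^2 + 2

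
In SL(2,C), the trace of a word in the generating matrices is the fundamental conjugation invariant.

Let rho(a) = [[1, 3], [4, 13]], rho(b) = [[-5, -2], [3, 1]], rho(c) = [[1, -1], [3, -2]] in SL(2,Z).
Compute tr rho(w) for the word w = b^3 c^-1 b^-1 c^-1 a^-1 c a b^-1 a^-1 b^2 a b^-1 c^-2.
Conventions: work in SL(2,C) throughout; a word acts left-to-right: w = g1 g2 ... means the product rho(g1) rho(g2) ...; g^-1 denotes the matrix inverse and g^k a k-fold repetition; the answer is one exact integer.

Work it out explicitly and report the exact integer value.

rho(b) = [[-5, -2], [3, 1]]
... * rho(b) = [[-5, -2], [3, 1]]  ->  [[19, 8], [-12, -5]]
... * rho(b) = [[-5, -2], [3, 1]]  ->  [[-71, -30], [45, 19]]
... * rho(c^-1) = [[-2, 1], [-3, 1]]  ->  [[232, -101], [-147, 64]]
... * rho(b^-1) = [[1, 2], [-3, -5]]  ->  [[535, 969], [-339, -614]]
... * rho(c^-1) = [[-2, 1], [-3, 1]]  ->  [[-3977, 1504], [2520, -953]]
... * rho(a^-1) = [[13, -3], [-4, 1]]  ->  [[-57717, 13435], [36572, -8513]]
... * rho(c) = [[1, -1], [3, -2]]  ->  [[-17412, 30847], [11033, -19546]]
... * rho(a) = [[1, 3], [4, 13]]  ->  [[105976, 348775], [-67151, -220999]]
... * rho(b^-1) = [[1, 2], [-3, -5]]  ->  [[-940349, -1531923], [595846, 970693]]
... * rho(a^-1) = [[13, -3], [-4, 1]]  ->  [[-6096845, 1289124], [3863226, -816845]]
... * rho(b) = [[-5, -2], [3, 1]]  ->  [[34351597, 13482814], [-21766665, -8543297]]
... * rho(b) = [[-5, -2], [3, 1]]  ->  [[-131309543, -55220380], [83203434, 34990033]]
... * rho(a) = [[1, 3], [4, 13]]  ->  [[-352191063, -1111793569], [223163566, 704480731]]
... * rho(b^-1) = [[1, 2], [-3, -5]]  ->  [[2983189644, 4854585719], [-1890278627, -3076076523]]
... * rho(c^-1) = [[-2, 1], [-3, 1]]  ->  [[-20530136445, 7837775363], [13008786823, -4966355150]]
... * rho(c^-1) = [[-2, 1], [-3, 1]]  ->  [[17546946801, -12692361082], [-11118508196, 8042431673]]
tr = 17546946801 + 8042431673 = 25589378474

25589378474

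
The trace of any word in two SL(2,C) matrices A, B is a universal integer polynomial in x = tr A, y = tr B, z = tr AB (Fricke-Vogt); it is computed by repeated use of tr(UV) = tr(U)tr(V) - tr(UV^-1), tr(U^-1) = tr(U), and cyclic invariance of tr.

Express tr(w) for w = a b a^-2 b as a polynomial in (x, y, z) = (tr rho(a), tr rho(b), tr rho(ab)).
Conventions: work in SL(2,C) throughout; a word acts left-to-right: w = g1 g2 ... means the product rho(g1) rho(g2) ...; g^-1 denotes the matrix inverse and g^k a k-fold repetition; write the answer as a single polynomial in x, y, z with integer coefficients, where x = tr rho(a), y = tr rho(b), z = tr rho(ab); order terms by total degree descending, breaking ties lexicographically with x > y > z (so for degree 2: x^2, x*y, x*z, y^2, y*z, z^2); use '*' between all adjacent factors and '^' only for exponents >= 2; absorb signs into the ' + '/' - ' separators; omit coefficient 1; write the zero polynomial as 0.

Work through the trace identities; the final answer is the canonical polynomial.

tr(b a b) = tr(b) * tr(a b) - tr(a) = y*z - x
tr(b a b a) = tr(b a) * tr(b a) - tr(1) = z^2 - 2
tr(a^-1 b a b) = tr(b a b) * tr(a) - tr(b a b a) = x*y*z - x^2 - z^2 + 2
tr(a b a^-2 b) = tr(a^-1 b a b) * tr(a) - tr(a^-1 b a b a) = x^2*y*z - x^3 - x*z^2 - y*z + 3*x

x^2*y*z - x^3 - x*z^2 - y*z + 3*x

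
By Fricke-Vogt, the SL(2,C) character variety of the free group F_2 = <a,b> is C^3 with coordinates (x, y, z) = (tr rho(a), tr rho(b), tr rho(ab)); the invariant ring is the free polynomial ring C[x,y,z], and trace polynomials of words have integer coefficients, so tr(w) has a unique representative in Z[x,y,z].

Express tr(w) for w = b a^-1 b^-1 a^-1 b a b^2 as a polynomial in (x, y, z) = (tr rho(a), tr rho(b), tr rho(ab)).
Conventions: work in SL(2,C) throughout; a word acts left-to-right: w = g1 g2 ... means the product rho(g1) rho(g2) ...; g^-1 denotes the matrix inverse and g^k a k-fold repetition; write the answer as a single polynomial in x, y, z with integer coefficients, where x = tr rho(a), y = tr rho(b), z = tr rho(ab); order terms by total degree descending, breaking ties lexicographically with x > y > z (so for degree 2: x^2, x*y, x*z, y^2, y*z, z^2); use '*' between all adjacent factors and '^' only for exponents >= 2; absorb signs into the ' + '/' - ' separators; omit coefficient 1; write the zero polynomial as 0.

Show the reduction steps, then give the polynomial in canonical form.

so trace(b a b) = trace(b) trace(a b) - trace(a) = y*z - x
trace(b a b^2) = trace(b) trace(b a b) - trace(b a) = y^2*z - x*y - z
reduce: trace(a b a b) = trace(a b) trace(a b) - trace(1) = z^2 - 2
trace(a b a) = trace(a) trace(b a) - trace(b) = x*z - y
trace(b a b^2 a) = trace(b) trace(a b a b) - trace(a b a) = y*z^2 - x*z - y
trace(a^-1 b a b^2) = trace(b a b^2) trace(a) - trace(b a b^2 a) = x*y^2*z - x^2*y - y*z^2 + y
trace(b^2) = trace(b) trace(b) - trace(1) = y^2 - 2
trace(b a^2 b) = trace(a) trace(b^2 a) - trace(b^2) = x*y*z - x^2 - y^2 + 2
trace(a b^3 a) = trace(b) trace(b a^2 b) - trace(b a^2) = x*y^2*z - x^2*y - y^3 - x*z + 3*y
trace(b a b^3 a) = trace(b) trace(b a b a b) - trace(b a b a) = y^2*z^2 - x*y*z - y^2 - z^2 + 2
trace(b a b^3) = trace(b) trace(a b^3) - trace(a b^2) = y^3*z - x*y^2 - 2*y*z + x
reduce: trace(a b a b^3 a) = trace(a) trace(b a b^3 a) - trace(b a b^3) = x*y^2*z^2 - x^2*y*z - y^3*z - x*z^2 + 2*y*z + x
trace(a b a b a b) = trace(a b a b) trace(a b) - trace(b a) = z^3 - 3*z
trace(a b a b a) = trace(a) trace(b a b a) - trace(b a b) = x*z^2 - y*z - x
trace(a b a b a b^2) = trace(b) trace(a b a b a b) - trace(a b a b a) = y*z^3 - x*z^2 - 2*y*z + x
trace(a b a b^3 a b) = trace(b) trace(a b a b a b^2) - trace(a b a b a b) = y^2*z^3 - x*y*z^2 - 2*y^2*z - z^3 + x*y + 3*z
so trace(b a b^3 a b^-1 a) = trace(a b a b^3 a) trace(b) - trace(a b a b^3 a b) = x*y^3*z^2 - x^2*y^2*z - y^4*z - y^2*z^3 + 4*y^2*z + z^3 - 3*z
so trace(b^-1 a^-1 b a b^3 a) = trace(b a b^3 a b^-1) trace(a) - trace(b a b^3 a b^-1 a) = -x*y^3*z^2 + 2*x^2*y^2*z + y^4*z + y^2*z^3 - x^3*y - x*y^3 - x^2*z - 4*y^2*z - z^3 + 3*x*y + 3*z
so trace(b a^-1 b^-1 a^-1 b a b^2) = trace(b^-1 a^-1 b a b^3) trace(a) - trace(b^-1 a^-1 b a b^3 a) = x*y^3*z^2 - x^2*y^2*z - y^4*z - y^2*z^3 + x*y^3 - x*y*z^2 + x^2*z + 4*y^2*z + z^3 - 2*x*y - 3*z

x*y^3*z^2 - x^2*y^2*z - y^4*z - y^2*z^3 + x*y^3 - x*y*z^2 + x^2*z + 4*y^2*z + z^3 - 2*x*y - 3*z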